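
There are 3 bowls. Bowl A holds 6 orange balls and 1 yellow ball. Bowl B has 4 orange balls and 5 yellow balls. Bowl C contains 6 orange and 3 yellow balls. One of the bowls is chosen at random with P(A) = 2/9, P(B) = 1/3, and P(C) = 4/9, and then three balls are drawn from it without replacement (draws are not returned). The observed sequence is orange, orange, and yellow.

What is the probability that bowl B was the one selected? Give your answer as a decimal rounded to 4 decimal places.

Compute the likelihood of the observed sequence for each case: P(data | bowl A) = (6/7)(5/6)(1/5) = 1/7; P(data | bowl B) = (4/9)(3/8)(5/7) = 5/42; P(data | bowl C) = (6/9)(5/8)(3/7) = 5/28.
Multiplying each by its prior: 2/9 · 1/7 = 2/63, 1/3 · 5/42 = 5/126, 4/9 · 5/28 = 5/63; with total 19/126.
Therefore the posterior P(bowl B | data) = (5/126) / (19/126) = 5/19.

0.2632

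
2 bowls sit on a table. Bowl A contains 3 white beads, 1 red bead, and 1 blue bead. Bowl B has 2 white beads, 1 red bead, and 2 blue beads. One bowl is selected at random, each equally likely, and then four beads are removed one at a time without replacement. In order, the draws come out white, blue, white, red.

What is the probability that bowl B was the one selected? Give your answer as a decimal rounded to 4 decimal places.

0.4000

Compute the likelihood of the observed sequence for each case: P(data | bowl A) = (3/5)(1/4)(2/3)(1/2) = 1/20; P(data | bowl B) = (2/5)(2/4)(1/3)(1/2) = 1/30.
Multiplying each by its prior: 1/2 · 1/20 = 1/40, 1/2 · 1/30 = 1/60; summing to 1/24.
Therefore the posterior P(bowl B | data) = (1/60) / (1/24) = 2/5.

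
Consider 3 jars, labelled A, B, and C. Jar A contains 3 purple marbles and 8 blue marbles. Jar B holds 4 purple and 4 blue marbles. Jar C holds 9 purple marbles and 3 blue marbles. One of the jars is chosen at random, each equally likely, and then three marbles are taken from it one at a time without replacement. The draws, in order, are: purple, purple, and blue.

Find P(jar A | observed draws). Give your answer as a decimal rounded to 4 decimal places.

Under each hypothesis, the probability of the observed sequence is: P(data | jar A) = (3/11)(2/10)(8/9) = 8/165; P(data | jar B) = (4/8)(3/7)(4/6) = 1/7; P(data | jar C) = (9/12)(8/11)(3/10) = 9/55.
Multiplying each by its prior: 1/3 · 8/165 = 8/495, 1/3 · 1/7 = 1/21, 1/3 · 9/55 = 3/55; these sum to 82/693.
Therefore the posterior P(jar A | data) = (8/495) / (82/693) = 28/205.

0.1366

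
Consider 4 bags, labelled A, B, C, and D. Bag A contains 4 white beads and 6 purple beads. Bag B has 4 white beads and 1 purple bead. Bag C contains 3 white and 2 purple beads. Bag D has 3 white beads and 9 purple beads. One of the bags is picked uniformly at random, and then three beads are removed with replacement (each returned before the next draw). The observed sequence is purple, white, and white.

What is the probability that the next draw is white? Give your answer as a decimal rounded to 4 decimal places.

Under each hypothesis, the probability of the observed sequence is: P(data | bag A) = (6/10)(4/10)(4/10) = 0.096; P(data | bag B) = (1/5)(4/5)(4/5) = 0.128; P(data | bag C) = (2/5)(3/5)(3/5) = 0.144; P(data | bag D) = (9/12)(3/12)(3/12) = 0.046875.
Multiplying each by its prior: 1/4 · 0.096 = 0.024, 1/4 · 0.128 = 0.032, 1/4 · 0.144 = 0.036, 1/4 · 0.046875 = 0.011719; with total 0.10372.
Normalising, the posterior is P(bag A | data) = 0.23139, P(bag B | data) = 0.30853, P(bag C | data) = 0.34709, P(bag D | data) = 0.11299.
The predictive probability is P(white next | data) = (2/5)(0.23139) + (4/5)(0.30853) + (3/5)(0.34709) + (1/4)(0.11299) = 0.57588.

0.5759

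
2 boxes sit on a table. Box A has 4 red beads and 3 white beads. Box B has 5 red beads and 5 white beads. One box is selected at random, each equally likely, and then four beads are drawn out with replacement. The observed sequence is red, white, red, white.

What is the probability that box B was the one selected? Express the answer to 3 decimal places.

0.510

For each hypothesis, P(data | H) works out to: P(data | box A) = (4/7)(3/7)(4/7)(3/7) = 0.059975; P(data | box B) = (5/10)(5/10)(5/10)(5/10) = 0.0625.
Multiplying each by its prior: 1/2 · 0.059975 = 0.029988, 1/2 · 0.0625 = 0.03125; summing to 0.061238.
By Bayes' rule, P(box B | data) = (0.03125) / (0.061238) = 0.51031.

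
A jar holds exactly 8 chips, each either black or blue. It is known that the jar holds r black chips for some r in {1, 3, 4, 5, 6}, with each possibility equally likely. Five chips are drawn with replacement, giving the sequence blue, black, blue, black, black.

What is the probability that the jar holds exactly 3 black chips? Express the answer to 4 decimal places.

0.1806

For each hypothesis, P(data | H) works out to: P(data | r = 1) = (7/8)(1/8)(7/8)(1/8)(1/8) = 0.0014954; P(data | r = 3) = (5/8)(3/8)(5/8)(3/8)(3/8) = 0.020599; P(data | r = 4) = (4/8)(4/8)(4/8)(4/8)(4/8) = 0.03125; P(data | r = 5) = (3/8)(5/8)(3/8)(5/8)(5/8) = 0.034332; P(data | r = 6) = (2/8)(6/8)(2/8)(6/8)(6/8) = 0.026367.
Weighting by the prior gives 1/5 · 0.0014954 = 0.00029907, 1/5 · 0.020599 = 0.0041199, 1/5 · 0.03125 = 0.00625, 1/5 · 0.034332 = 0.0068665, 1/5 · 0.026367 = 0.0052734; with total 0.022809.
So P(r = 3 | data) = (0.0041199) / (0.022809) = 0.18063.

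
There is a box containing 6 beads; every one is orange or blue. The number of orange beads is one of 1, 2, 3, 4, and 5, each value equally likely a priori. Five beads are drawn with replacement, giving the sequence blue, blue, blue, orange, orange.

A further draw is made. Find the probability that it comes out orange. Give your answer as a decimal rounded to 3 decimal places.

0.430

Compute the likelihood of the observed sequence for each case: P(data | r = 1) = (5/6)(5/6)(5/6)(1/6)(1/6) = 0.016075; P(data | r = 2) = (4/6)(4/6)(4/6)(2/6)(2/6) = 0.032922; P(data | r = 3) = (3/6)(3/6)(3/6)(3/6)(3/6) = 0.03125; P(data | r = 4) = (2/6)(2/6)(2/6)(4/6)(4/6) = 0.016461; P(data | r = 5) = (1/6)(1/6)(1/6)(5/6)(5/6) = 0.003215.
Weighting by the prior gives 1/5 · 0.016075 = 0.003215, 1/5 · 0.032922 = 0.0065844, 1/5 · 0.03125 = 0.00625, 1/5 · 0.016461 = 0.0032922, 1/5 · 0.003215 = 0.000643; these sum to 0.019985.
Normalising, the posterior is P(r = 1 | data) = 0.16088, P(r = 2 | data) = 0.32947, P(r = 3 | data) = 0.31274, P(r = 4 | data) = 0.16474, P(r = 5 | data) = 0.032175.
So P(orange next | data) = Σ P(orange next | H) P(H | data) = (1/6)(0.16088) + (1/3)(0.32947) + (1/2)(0.31274) + (2/3)(0.16474) + (5/6)(0.032175) = 0.42964.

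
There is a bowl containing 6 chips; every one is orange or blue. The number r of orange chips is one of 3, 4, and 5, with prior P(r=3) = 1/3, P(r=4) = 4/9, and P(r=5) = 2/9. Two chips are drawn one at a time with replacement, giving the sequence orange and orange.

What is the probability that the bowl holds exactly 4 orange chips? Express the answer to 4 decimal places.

0.4539

For each hypothesis, P(data | H) works out to: P(data | r = 3) = (3/6)(3/6) = 1/4; P(data | r = 4) = (4/6)(4/6) = 4/9; P(data | r = 5) = (5/6)(5/6) = 25/36.
The prior-weighted likelihoods are 1/3 · 1/4 = 1/12, 4/9 · 4/9 = 16/81, 2/9 · 25/36 = 25/162; with total 47/108.
So P(r = 4 | data) = (16/81) / (47/108) = 64/141.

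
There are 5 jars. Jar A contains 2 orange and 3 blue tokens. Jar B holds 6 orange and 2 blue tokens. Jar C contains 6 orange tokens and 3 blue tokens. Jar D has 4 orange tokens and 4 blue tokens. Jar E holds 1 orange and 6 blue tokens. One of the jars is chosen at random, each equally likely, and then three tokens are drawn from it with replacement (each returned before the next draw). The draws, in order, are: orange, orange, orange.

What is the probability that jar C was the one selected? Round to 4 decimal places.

0.3256

The likelihood of the observed sequence under each hypothesis: P(data | jar A) = (2/5)(2/5)(2/5) = 0.064; P(data | jar B) = (6/8)(6/8)(6/8) = 0.42188; P(data | jar C) = (6/9)(6/9)(6/9) = 0.2963; P(data | jar D) = (4/8)(4/8)(4/8) = 0.125; P(data | jar E) = (1/7)(1/7)(1/7) = 0.0029155.
Multiplying each by its prior: 1/5 · 0.064 = 0.0128, 1/5 · 0.42188 = 0.084375, 1/5 · 0.2963 = 0.059259, 1/5 · 0.125 = 0.025, 1/5 · 0.0029155 = 0.00058309; summing to 0.18202.
Therefore the posterior P(jar C | data) = (0.059259) / (0.18202) = 0.32557.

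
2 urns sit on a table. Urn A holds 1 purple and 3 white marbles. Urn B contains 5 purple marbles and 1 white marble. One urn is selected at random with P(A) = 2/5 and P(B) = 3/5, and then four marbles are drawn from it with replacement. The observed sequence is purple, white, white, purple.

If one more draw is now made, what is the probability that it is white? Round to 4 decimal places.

0.4866

The likelihood of the observed sequence under each hypothesis: P(data | urn A) = (1/4)(3/4)(3/4)(1/4) = 0.035156; P(data | urn B) = (5/6)(1/6)(1/6)(5/6) = 0.01929.
The prior-weighted likelihoods are 2/5 · 0.035156 = 0.014063, 3/5 · 0.01929 = 0.011574; with total 0.025637.
Dividing through by the total gives posterior P(urn A | data) = 0.54853, P(urn B | data) = 0.45147.
So P(white next | data) = Σ P(white next | H) P(H | data) = (3/4)(0.54853) + (1/6)(0.45147) = 0.48664.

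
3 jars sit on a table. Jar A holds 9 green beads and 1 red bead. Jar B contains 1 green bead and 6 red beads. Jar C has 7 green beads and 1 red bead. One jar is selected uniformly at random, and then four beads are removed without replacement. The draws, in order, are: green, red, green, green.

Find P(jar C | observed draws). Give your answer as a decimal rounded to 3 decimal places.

Under each hypothesis, the probability of the observed sequence is: P(data | jar A) = (9/10)(1/9)(8/8)(7/7) = 1/10; P(data | jar B) = (1/7)(6/6)(0/5) = 0; P(data | jar C) = (7/8)(1/7)(6/6)(5/5) = 1/8.
Multiplying each by its prior: 1/3 · 1/10 = 1/30, 1/3 · 0 = 0, 1/3 · 1/8 = 1/24; summing to 3/40.
Hence P(jar C | data) = (1/24) / (3/40) = 5/9.

0.556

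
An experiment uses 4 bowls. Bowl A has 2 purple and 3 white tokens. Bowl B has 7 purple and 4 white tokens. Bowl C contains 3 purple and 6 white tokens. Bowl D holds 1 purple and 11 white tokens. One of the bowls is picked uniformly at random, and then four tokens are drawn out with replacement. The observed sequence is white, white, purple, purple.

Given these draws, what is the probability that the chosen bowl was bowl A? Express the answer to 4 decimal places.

For each hypothesis, P(data | H) works out to: P(data | bowl A) = (3/5)(3/5)(2/5)(2/5) = 0.0576; P(data | bowl B) = (4/11)(4/11)(7/11)(7/11) = 0.053548; P(data | bowl C) = (6/9)(6/9)(3/9)(3/9) = 0.049383; P(data | bowl D) = (11/12)(11/12)(1/12)(1/12) = 0.0058353.
The prior-weighted likelihoods are 1/4 · 0.0576 = 0.0144, 1/4 · 0.053548 = 0.013387, 1/4 · 0.049383 = 0.012346, 1/4 · 0.0058353 = 0.0014588; summing to 0.041592.
Therefore the posterior P(bowl A | data) = (0.0144) / (0.041592) = 0.34622.

0.3462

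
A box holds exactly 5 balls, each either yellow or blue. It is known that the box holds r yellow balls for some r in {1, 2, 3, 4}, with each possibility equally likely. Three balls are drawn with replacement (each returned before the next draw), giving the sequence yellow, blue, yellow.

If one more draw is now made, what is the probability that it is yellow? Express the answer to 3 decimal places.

Compute the likelihood of the observed sequence for each case: P(data | r = 1) = (1/5)(4/5)(1/5) = 4/125; P(data | r = 2) = (2/5)(3/5)(2/5) = 12/125; P(data | r = 3) = (3/5)(2/5)(3/5) = 18/125; P(data | r = 4) = (4/5)(1/5)(4/5) = 16/125.
Weighting by the prior gives 1/4 · 4/125 = 1/125, 1/4 · 12/125 = 3/125, 1/4 · 18/125 = 9/250, 1/4 · 16/125 = 4/125; with total 1/10.
Normalising, the posterior is P(r = 1 | data) = 2/25, P(r = 2 | data) = 6/25, P(r = 3 | data) = 9/25, P(r = 4 | data) = 8/25.
So P(yellow next | data) = Σ P(yellow next | H) P(H | data) = (1/5)(2/25) + (2/5)(6/25) + (3/5)(9/25) + (4/5)(8/25) = 73/125.

0.584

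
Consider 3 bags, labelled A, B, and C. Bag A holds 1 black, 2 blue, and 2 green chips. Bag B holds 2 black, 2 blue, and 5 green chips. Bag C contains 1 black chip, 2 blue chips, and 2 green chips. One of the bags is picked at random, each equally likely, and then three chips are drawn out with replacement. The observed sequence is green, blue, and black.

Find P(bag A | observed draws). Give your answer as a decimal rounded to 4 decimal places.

The likelihood of the observed sequence under each hypothesis: P(data | bag A) = (2/5)(2/5)(1/5) = 0.032; P(data | bag B) = (5/9)(2/9)(2/9) = 0.027435; P(data | bag C) = (2/5)(2/5)(1/5) = 0.032.
The prior-weighted likelihoods are 1/3 · 0.032 = 0.010667, 1/3 · 0.027435 = 0.0091449, 1/3 · 0.032 = 0.010667; with total 0.030478.
By Bayes' rule, P(bag A | data) = (0.010667) / (0.030478) = 0.34998.

0.3500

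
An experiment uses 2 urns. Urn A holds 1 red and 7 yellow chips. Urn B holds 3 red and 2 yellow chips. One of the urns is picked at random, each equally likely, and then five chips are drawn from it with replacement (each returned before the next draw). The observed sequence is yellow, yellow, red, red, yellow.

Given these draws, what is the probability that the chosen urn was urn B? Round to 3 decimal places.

Under each hypothesis, the probability of the observed sequence is: P(data | urn A) = (7/8)(7/8)(1/8)(1/8)(7/8) = 0.010468; P(data | urn B) = (2/5)(2/5)(3/5)(3/5)(2/5) = 0.02304.
Multiplying each by its prior: 1/2 · 0.010468 = 0.0052338, 1/2 · 0.02304 = 0.01152; summing to 0.016754.
Hence P(urn B | data) = (0.01152) / (0.016754) = 0.68761.

0.688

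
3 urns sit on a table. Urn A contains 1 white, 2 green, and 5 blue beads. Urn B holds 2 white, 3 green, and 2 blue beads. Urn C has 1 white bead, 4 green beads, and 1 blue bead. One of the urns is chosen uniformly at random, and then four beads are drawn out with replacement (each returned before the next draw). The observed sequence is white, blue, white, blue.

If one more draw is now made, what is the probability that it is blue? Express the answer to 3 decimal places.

0.432

For each hypothesis, P(data | H) works out to: P(data | urn A) = (1/8)(5/8)(1/8)(5/8) = 0.0061035; P(data | urn B) = (2/7)(2/7)(2/7)(2/7) = 0.0066639; P(data | urn C) = (1/6)(1/6)(1/6)(1/6) = 0.0007716.
Multiplying each by its prior: 1/3 · 0.0061035 = 0.0020345, 1/3 · 0.0066639 = 0.0022213, 1/3 · 0.0007716 = 0.0002572; with total 0.004513.
Normalising, the posterior is P(urn A | data) = 0.45081, P(urn B | data) = 0.4922, P(urn C | data) = 0.056991.
So P(blue next | data) = Σ P(blue next | H) P(H | data) = (5/8)(0.45081) + (2/7)(0.4922) + (1/6)(0.056991) = 0.43188.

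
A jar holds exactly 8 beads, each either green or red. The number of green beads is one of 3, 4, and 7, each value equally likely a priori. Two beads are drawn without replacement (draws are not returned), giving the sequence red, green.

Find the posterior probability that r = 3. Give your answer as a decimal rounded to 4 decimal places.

0.3947

The likelihood of the observed sequence under each hypothesis: P(data | r = 3) = (5/8)(3/7) = 15/56; P(data | r = 4) = (4/8)(4/7) = 2/7; P(data | r = 7) = (1/8)(7/7) = 1/8.
Weighting by the prior gives 1/3 · 15/56 = 5/56, 1/3 · 2/7 = 2/21, 1/3 · 1/8 = 1/24; summing to 19/84.
Therefore the posterior P(r = 3 | data) = (5/56) / (19/84) = 15/38.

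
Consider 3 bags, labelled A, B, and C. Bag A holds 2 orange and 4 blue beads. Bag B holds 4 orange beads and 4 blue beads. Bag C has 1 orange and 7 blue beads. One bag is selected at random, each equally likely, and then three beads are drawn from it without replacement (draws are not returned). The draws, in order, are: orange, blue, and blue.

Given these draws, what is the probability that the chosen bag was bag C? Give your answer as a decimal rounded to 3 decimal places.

Under each hypothesis, the probability of the observed sequence is: P(data | bag A) = (2/6)(4/5)(3/4) = 1/5; P(data | bag B) = (4/8)(4/7)(3/6) = 1/7; P(data | bag C) = (1/8)(7/7)(6/6) = 1/8.
Multiplying each by its prior: 1/3 · 1/5 = 1/15, 1/3 · 1/7 = 1/21, 1/3 · 1/8 = 1/24; these sum to 131/840.
Hence P(bag C | data) = (1/24) / (131/840) = 35/131.

0.267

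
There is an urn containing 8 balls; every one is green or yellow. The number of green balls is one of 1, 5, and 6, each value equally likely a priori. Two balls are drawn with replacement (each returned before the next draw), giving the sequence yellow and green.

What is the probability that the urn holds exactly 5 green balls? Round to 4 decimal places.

Under each hypothesis, the probability of the observed sequence is: P(data | r = 1) = (7/8)(1/8) = 7/64; P(data | r = 5) = (3/8)(5/8) = 15/64; P(data | r = 6) = (2/8)(6/8) = 3/16.
The prior-weighted likelihoods are 1/3 · 7/64 = 7/192, 1/3 · 15/64 = 5/64, 1/3 · 3/16 = 1/16; with total 17/96.
Hence P(r = 5 | data) = (5/64) / (17/96) = 15/34.

0.4412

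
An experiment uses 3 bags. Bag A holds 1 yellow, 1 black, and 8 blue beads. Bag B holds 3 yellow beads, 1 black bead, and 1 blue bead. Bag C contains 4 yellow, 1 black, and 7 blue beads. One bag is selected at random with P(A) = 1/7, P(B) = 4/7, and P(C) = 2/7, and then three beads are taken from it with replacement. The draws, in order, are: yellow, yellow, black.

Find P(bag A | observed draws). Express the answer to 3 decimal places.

Compute the likelihood of the observed sequence for each case: P(data | bag A) = (1/10)(1/10)(1/10) = 0.001; P(data | bag B) = (3/5)(3/5)(1/5) = 0.072; P(data | bag C) = (4/12)(4/12)(1/12) = 0.0092593.
Multiplying each by its prior: 1/7 · 0.001 = 0.00014286, 4/7 · 0.072 = 0.041143, 2/7 · 0.0092593 = 0.0026455; summing to 0.043931.
Therefore the posterior P(bag A | data) = (0.00014286) / (0.043931) = 0.0032518.

0.003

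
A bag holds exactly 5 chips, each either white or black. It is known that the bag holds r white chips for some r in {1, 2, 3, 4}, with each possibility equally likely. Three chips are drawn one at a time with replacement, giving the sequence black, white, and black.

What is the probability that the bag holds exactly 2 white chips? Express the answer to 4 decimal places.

Compute the likelihood of the observed sequence for each case: P(data | r = 1) = (4/5)(1/5)(4/5) = 16/125; P(data | r = 2) = (3/5)(2/5)(3/5) = 18/125; P(data | r = 3) = (2/5)(3/5)(2/5) = 12/125; P(data | r = 4) = (1/5)(4/5)(1/5) = 4/125.
Multiplying each by its prior: 1/4 · 16/125 = 4/125, 1/4 · 18/125 = 9/250, 1/4 · 12/125 = 3/125, 1/4 · 4/125 = 1/125; with total 1/10.
Hence P(r = 2 | data) = (9/250) / (1/10) = 9/25.

0.3600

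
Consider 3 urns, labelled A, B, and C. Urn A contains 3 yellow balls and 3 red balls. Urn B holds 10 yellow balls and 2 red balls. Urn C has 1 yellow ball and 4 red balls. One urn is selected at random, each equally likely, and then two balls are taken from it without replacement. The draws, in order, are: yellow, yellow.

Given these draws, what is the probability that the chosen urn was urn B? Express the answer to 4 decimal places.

Compute the likelihood of the observed sequence for each case: P(data | urn A) = (3/6)(2/5) = 1/5; P(data | urn B) = (10/12)(9/11) = 15/22; P(data | urn C) = (1/5)(0/4) = 0.
The prior-weighted likelihoods are 1/3 · 1/5 = 1/15, 1/3 · 15/22 = 5/22, 1/3 · 0 = 0; summing to 97/330.
Therefore the posterior P(urn B | data) = (5/22) / (97/330) = 75/97.

0.7732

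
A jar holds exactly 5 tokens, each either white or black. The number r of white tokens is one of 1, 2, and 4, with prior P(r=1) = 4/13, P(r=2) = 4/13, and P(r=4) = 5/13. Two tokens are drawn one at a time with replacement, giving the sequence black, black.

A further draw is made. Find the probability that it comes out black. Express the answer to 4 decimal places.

The likelihood of the observed sequence under each hypothesis: P(data | r = 1) = (4/5)(4/5) = 16/25; P(data | r = 2) = (3/5)(3/5) = 9/25; P(data | r = 4) = (1/5)(1/5) = 1/25.
Weighting by the prior gives 4/13 · 16/25 = 64/325, 4/13 · 9/25 = 36/325, 5/13 · 1/25 = 1/65; summing to 21/65.
Dividing through by the total gives posterior P(r = 1 | data) = 64/105, P(r = 2 | data) = 12/35, P(r = 4 | data) = 1/21.
Averaging over the posterior, P(black next | data) = (4/5)(64/105) + (3/5)(12/35) + (1/5)(1/21) = 123/175.

0.7029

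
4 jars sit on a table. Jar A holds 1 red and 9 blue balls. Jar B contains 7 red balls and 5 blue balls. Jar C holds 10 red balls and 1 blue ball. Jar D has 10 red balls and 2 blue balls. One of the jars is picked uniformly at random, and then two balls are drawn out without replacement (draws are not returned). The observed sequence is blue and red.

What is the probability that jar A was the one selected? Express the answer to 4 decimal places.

The likelihood of the observed sequence under each hypothesis: P(data | jar A) = (9/10)(1/9) = 0.1; P(data | jar B) = (5/12)(7/11) = 0.26515; P(data | jar C) = (1/11)(10/10) = 0.090909; P(data | jar D) = (2/12)(10/11) = 0.15152.
Weighting by the prior gives 1/4 · 0.1 = 0.025, 1/4 · 0.26515 = 0.066288, 1/4 · 0.090909 = 0.022727, 1/4 · 0.15152 = 0.037879; these sum to 0.15189.
Hence P(jar A | data) = (0.025) / (0.15189) = 0.16459.

0.1646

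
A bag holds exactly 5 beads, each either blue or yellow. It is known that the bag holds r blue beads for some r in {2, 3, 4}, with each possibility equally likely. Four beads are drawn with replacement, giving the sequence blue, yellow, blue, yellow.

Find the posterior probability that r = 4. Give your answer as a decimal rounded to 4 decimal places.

0.1818

Under each hypothesis, the probability of the observed sequence is: P(data | r = 2) = (2/5)(3/5)(2/5)(3/5) = 0.0576; P(data | r = 3) = (3/5)(2/5)(3/5)(2/5) = 0.0576; P(data | r = 4) = (4/5)(1/5)(4/5)(1/5) = 0.0256.
Multiplying each by its prior: 1/3 · 0.0576 = 0.0192, 1/3 · 0.0576 = 0.0192, 1/3 · 0.0256 = 0.0085333; with total 0.046933.
Hence P(r = 4 | data) = (0.0085333) / (0.046933) = 0.18182.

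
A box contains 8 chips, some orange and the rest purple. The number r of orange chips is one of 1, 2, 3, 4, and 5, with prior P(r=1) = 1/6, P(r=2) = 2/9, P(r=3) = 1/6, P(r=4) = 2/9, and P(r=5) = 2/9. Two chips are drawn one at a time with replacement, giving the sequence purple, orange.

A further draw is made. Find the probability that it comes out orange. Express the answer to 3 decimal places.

Under each hypothesis, the probability of the observed sequence is: P(data | r = 1) = (7/8)(1/8) = 7/64; P(data | r = 2) = (6/8)(2/8) = 3/16; P(data | r = 3) = (5/8)(3/8) = 15/64; P(data | r = 4) = (4/8)(4/8) = 1/4; P(data | r = 5) = (3/8)(5/8) = 15/64.
The prior-weighted likelihoods are 1/6 · 7/64 = 7/384, 2/9 · 3/16 = 1/24, 1/6 · 15/64 = 5/128, 2/9 · 1/4 = 1/18, 2/9 · 15/64 = 5/96; summing to 119/576.
Dividing through by the total gives posterior P(r = 1 | data) = 3/34, P(r = 2 | data) = 24/119, P(r = 3 | data) = 45/238, P(r = 4 | data) = 32/119, P(r = 5 | data) = 30/119.
The predictive probability is P(orange next | data) = (1/8)(3/34) + (1/4)(24/119) + (3/8)(45/238) + (1/2)(32/119) + (5/8)(30/119) = 101/238.

0.424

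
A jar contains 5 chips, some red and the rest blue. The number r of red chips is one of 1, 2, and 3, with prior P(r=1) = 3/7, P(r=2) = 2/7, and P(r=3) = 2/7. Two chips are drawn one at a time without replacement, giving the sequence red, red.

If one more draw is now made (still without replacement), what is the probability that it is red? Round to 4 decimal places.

For each hypothesis, P(data | H) works out to: P(data | r = 1) = (1/5)(0/4) = 0; P(data | r = 2) = (2/5)(1/4) = 1/10; P(data | r = 3) = (3/5)(2/4) = 3/10.
The prior-weighted likelihoods are 3/7 · 0 = 0, 2/7 · 1/10 = 1/35, 2/7 · 3/10 = 3/35; with total 4/35.
Dividing through by the total gives posterior P(r = 1 | data) = 0, P(r = 2 | data) = 1/4, P(r = 3 | data) = 3/4.
The predictive probability is P(red next | data) = (0)(1/4) + (1/3)(3/4) = 1/4.

0.2500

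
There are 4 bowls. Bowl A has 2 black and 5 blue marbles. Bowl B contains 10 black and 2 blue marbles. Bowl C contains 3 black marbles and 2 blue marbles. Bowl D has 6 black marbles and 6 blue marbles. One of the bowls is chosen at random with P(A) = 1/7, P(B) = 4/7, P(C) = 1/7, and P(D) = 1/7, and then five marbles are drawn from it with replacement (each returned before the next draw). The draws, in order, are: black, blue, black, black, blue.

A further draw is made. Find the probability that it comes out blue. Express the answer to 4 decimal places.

0.3427

The likelihood of the observed sequence under each hypothesis: P(data | bowl A) = (2/7)(5/7)(2/7)(2/7)(5/7) = 0.0119; P(data | bowl B) = (10/12)(2/12)(10/12)(10/12)(2/12) = 0.016075; P(data | bowl C) = (3/5)(2/5)(3/5)(3/5)(2/5) = 0.03456; P(data | bowl D) = (6/12)(6/12)(6/12)(6/12)(6/12) = 0.03125.
Weighting by the prior gives 1/7 · 0.0119 = 0.0017, 4/7 · 0.016075 = 0.0091858, 1/7 · 0.03456 = 0.0049371, 1/7 · 0.03125 = 0.0044643; summing to 0.020287.
Normalising, the posterior is P(bowl A | data) = 0.083795, P(bowl B | data) = 0.45279, P(bowl C | data) = 0.24336, P(bowl D | data) = 0.22005.
The predictive probability is P(blue next | data) = (5/7)(0.083795) + (1/6)(0.45279) + (2/5)(0.24336) + (1/2)(0.22005) = 0.34269.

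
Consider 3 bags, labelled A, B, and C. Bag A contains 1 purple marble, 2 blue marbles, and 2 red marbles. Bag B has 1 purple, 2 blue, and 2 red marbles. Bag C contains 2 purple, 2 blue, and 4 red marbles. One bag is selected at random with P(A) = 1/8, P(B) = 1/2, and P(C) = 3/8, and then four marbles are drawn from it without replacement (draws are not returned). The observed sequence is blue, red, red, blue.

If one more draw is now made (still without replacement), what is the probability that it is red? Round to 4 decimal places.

The likelihood of the observed sequence under each hypothesis: P(data | bag A) = (2/5)(2/4)(1/3)(1/2) = 1/30; P(data | bag B) = (2/5)(2/4)(1/3)(1/2) = 1/30; P(data | bag C) = (2/8)(4/7)(3/6)(1/5) = 1/70.
Weighting by the prior gives 1/8 · 1/30 = 1/240, 1/2 · 1/30 = 1/60, 3/8 · 1/70 = 3/560; summing to 11/420.
Normalising, the posterior is P(bag A | data) = 7/44, P(bag B | data) = 7/11, P(bag C | data) = 9/44.
The predictive probability is P(red next | data) = (0)(7/44) + (0)(7/11) + (1/2)(9/44) = 9/88.

0.1023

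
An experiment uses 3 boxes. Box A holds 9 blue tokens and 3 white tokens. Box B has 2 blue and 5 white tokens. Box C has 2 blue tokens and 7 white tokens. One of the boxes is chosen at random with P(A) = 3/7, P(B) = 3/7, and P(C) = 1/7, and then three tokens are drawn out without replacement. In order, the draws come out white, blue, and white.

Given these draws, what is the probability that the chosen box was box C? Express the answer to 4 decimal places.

For each hypothesis, P(data | H) works out to: P(data | box A) = (3/12)(9/11)(2/10) = 0.040909; P(data | box B) = (5/7)(2/6)(4/5) = 0.19048; P(data | box C) = (7/9)(2/8)(6/7) = 0.16667.
Weighting by the prior gives 3/7 · 0.040909 = 0.017532, 3/7 · 0.19048 = 0.081633, 1/7 · 0.16667 = 0.02381; with total 0.12297.
Hence P(box C | data) = (0.02381) / (0.12297) = 0.19361.

0.1936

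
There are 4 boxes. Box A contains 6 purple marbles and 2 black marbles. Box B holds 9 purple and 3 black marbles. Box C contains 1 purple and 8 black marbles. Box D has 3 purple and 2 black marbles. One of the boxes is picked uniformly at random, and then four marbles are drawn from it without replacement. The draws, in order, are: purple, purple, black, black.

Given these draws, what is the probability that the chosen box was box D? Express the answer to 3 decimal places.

The likelihood of the observed sequence under each hypothesis: P(data | box A) = (6/8)(5/7)(2/6)(1/5) = 0.035714; P(data | box B) = (9/12)(8/11)(3/10)(2/9) = 0.036364; P(data | box C) = (1/9)(0/8) = 0; P(data | box D) = (3/5)(2/4)(2/3)(1/2) = 0.1.
Multiplying each by its prior: 1/4 · 0.035714 = 0.0089286, 1/4 · 0.036364 = 0.0090909, 1/4 · 0 = 0, 1/4 · 0.1 = 0.025; summing to 0.043019.
Therefore the posterior P(box D | data) = (0.025) / (0.043019) = 0.58113.

0.581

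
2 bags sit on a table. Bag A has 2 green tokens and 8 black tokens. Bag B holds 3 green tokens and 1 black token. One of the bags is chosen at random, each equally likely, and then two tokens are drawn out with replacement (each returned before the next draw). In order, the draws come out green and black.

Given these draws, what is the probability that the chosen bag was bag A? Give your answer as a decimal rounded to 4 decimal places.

Under each hypothesis, the probability of the observed sequence is: P(data | bag A) = (2/10)(8/10) = 4/25; P(data | bag B) = (3/4)(1/4) = 3/16.
The prior-weighted likelihoods are 1/2 · 4/25 = 2/25, 1/2 · 3/16 = 3/32; with total 139/800.
Hence P(bag A | data) = (2/25) / (139/800) = 64/139.

0.4604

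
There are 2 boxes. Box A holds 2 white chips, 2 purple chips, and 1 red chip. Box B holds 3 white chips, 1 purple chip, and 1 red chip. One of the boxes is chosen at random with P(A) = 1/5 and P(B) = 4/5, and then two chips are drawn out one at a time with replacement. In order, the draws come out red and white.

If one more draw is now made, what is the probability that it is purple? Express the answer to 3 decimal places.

The likelihood of the observed sequence under each hypothesis: P(data | box A) = (1/5)(2/5) = 2/25; P(data | box B) = (1/5)(3/5) = 3/25.
Weighting by the prior gives 1/5 · 2/25 = 2/125, 4/5 · 3/25 = 12/125; with total 14/125.
Normalising, the posterior is P(box A | data) = 1/7, P(box B | data) = 6/7.
Averaging over the posterior, P(purple next | data) = (2/5)(1/7) + (1/5)(6/7) = 8/35.

0.229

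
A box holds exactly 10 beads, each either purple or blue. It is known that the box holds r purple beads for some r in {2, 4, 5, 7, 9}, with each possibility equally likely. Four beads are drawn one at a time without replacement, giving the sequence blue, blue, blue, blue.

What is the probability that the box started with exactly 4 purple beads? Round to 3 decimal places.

0.167

Under each hypothesis, the probability of the observed sequence is: P(data | r = 2) = (8/10)(7/9)(6/8)(5/7) = 1/3; P(data | r = 4) = (6/10)(5/9)(4/8)(3/7) = 1/14; P(data | r = 5) = (5/10)(4/9)(3/8)(2/7) = 1/42; P(data | r = 7) = (3/10)(2/9)(1/8)(0/7) = 0; P(data | r = 9) = (1/10)(0/9) = 0.
The prior-weighted likelihoods are 1/5 · 1/3 = 1/15, 1/5 · 1/14 = 1/70, 1/5 · 1/42 = 1/210, 1/5 · 0 = 0, 1/5 · 0 = 0; summing to 3/35.
So P(r = 4 | data) = (1/70) / (3/35) = 1/6.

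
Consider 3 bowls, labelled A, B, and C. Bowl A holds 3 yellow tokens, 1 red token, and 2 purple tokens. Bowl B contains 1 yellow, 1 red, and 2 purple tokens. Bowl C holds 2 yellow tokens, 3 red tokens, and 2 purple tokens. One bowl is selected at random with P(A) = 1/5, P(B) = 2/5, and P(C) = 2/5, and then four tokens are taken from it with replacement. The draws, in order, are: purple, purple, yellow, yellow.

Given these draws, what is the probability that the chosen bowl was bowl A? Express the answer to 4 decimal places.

The likelihood of the observed sequence under each hypothesis: P(data | bowl A) = (2/6)(2/6)(3/6)(3/6) = 0.027778; P(data | bowl B) = (2/4)(2/4)(1/4)(1/4) = 0.015625; P(data | bowl C) = (2/7)(2/7)(2/7)(2/7) = 0.0066639.
The prior-weighted likelihoods are 1/5 · 0.027778 = 0.0055556, 2/5 · 0.015625 = 0.00625, 2/5 · 0.0066639 = 0.0026656; with total 0.014471.
So P(bowl A | data) = (0.0055556) / (0.014471) = 0.38391.

0.3839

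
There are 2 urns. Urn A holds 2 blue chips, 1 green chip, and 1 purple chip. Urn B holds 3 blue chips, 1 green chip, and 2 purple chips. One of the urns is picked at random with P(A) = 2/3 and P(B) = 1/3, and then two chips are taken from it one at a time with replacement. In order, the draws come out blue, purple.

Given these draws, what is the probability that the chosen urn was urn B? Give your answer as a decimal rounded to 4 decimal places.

0.4000

Compute the likelihood of the observed sequence for each case: P(data | urn A) = (2/4)(1/4) = 1/8; P(data | urn B) = (3/6)(2/6) = 1/6.
The prior-weighted likelihoods are 2/3 · 1/8 = 1/12, 1/3 · 1/6 = 1/18; summing to 5/36.
By Bayes' rule, P(urn B | data) = (1/18) / (5/36) = 2/5.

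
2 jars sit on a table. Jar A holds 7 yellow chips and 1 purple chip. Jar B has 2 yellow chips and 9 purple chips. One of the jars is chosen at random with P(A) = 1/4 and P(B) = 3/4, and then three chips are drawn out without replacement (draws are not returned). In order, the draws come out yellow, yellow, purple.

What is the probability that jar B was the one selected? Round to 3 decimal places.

0.304

Compute the likelihood of the observed sequence for each case: P(data | jar A) = (7/8)(6/7)(1/6) = 0.125; P(data | jar B) = (2/11)(1/10)(9/9) = 0.018182.
Multiplying each by its prior: 1/4 · 0.125 = 0.03125, 3/4 · 0.018182 = 0.013636; these sum to 0.044886.
Hence P(jar B | data) = (0.013636) / (0.044886) = 0.3038.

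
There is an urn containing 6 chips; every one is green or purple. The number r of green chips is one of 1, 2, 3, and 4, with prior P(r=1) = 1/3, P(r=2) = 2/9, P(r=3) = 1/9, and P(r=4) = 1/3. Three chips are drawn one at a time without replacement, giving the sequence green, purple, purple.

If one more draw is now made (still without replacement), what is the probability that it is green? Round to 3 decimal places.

0.347

The likelihood of the observed sequence under each hypothesis: P(data | r = 1) = (1/6)(5/5)(4/4) = 1/6; P(data | r = 2) = (2/6)(4/5)(3/4) = 1/5; P(data | r = 3) = (3/6)(3/5)(2/4) = 3/20; P(data | r = 4) = (4/6)(2/5)(1/4) = 1/15.
Multiplying each by its prior: 1/3 · 1/6 = 1/18, 2/9 · 1/5 = 2/45, 1/9 · 3/20 = 1/60, 1/3 · 1/15 = 1/45; with total 5/36.
The posterior is then P(r = 1 | data) = 2/5, P(r = 2 | data) = 8/25, P(r = 3 | data) = 3/25, P(r = 4 | data) = 4/25.
So P(green next | data) = Σ P(green next | H) P(H | data) = (0)(2/5) + (1/3)(8/25) + (2/3)(3/25) + (1)(4/25) = 26/75.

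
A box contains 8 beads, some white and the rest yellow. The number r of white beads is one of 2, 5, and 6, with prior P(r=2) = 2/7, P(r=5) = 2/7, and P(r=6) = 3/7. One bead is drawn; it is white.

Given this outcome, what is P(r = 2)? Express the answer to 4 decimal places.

0.1250

For each hypothesis, P(data | H) works out to: P(data | r = 2) = (2/8) = 1/4; P(data | r = 5) = (5/8) = 5/8; P(data | r = 6) = (6/8) = 3/4.
Weighting by the prior gives 2/7 · 1/4 = 1/14, 2/7 · 5/8 = 5/28, 3/7 · 3/4 = 9/28; with total 4/7.
So P(r = 2 | data) = (1/14) / (4/7) = 1/8.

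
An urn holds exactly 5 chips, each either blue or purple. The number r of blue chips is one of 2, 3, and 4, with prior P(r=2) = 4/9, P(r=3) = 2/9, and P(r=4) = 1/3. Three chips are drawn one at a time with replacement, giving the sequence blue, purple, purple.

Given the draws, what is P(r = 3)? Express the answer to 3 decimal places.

For each hypothesis, P(data | H) works out to: P(data | r = 2) = (2/5)(3/5)(3/5) = 18/125; P(data | r = 3) = (3/5)(2/5)(2/5) = 12/125; P(data | r = 4) = (4/5)(1/5)(1/5) = 4/125.
Multiplying each by its prior: 4/9 · 18/125 = 8/125, 2/9 · 12/125 = 8/375, 1/3 · 4/125 = 4/375; summing to 12/125.
Hence P(r = 3 | data) = (8/375) / (12/125) = 2/9.

0.222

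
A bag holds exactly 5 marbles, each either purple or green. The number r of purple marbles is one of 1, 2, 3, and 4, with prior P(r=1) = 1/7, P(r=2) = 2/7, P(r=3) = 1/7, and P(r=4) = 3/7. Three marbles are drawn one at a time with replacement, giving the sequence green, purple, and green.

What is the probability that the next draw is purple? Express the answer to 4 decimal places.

0.4526

For each hypothesis, P(data | H) works out to: P(data | r = 1) = (4/5)(1/5)(4/5) = 16/125; P(data | r = 2) = (3/5)(2/5)(3/5) = 18/125; P(data | r = 3) = (2/5)(3/5)(2/5) = 12/125; P(data | r = 4) = (1/5)(4/5)(1/5) = 4/125.
The prior-weighted likelihoods are 1/7 · 16/125 = 16/875, 2/7 · 18/125 = 36/875, 1/7 · 12/125 = 12/875, 3/7 · 4/125 = 12/875; summing to 76/875.
Normalising, the posterior is P(r = 1 | data) = 4/19, P(r = 2 | data) = 9/19, P(r = 3 | data) = 3/19, P(r = 4 | data) = 3/19.
The predictive probability is P(purple next | data) = (1/5)(4/19) + (2/5)(9/19) + (3/5)(3/19) + (4/5)(3/19) = 43/95.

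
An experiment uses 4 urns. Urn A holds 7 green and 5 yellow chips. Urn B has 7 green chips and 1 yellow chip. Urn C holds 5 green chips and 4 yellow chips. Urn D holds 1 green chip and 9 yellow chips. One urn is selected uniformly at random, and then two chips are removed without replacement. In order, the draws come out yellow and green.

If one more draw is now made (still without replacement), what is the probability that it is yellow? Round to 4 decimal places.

Under each hypothesis, the probability of the observed sequence is: P(data | urn A) = (5/12)(7/11) = 0.26515; P(data | urn B) = (1/8)(7/7) = 0.125; P(data | urn C) = (4/9)(5/8) = 0.27778; P(data | urn D) = (9/10)(1/9) = 0.1.
Multiplying each by its prior: 1/4 · 0.26515 = 0.066288, 1/4 · 0.125 = 0.03125, 1/4 · 0.27778 = 0.069444, 1/4 · 0.1 = 0.025; with total 0.19198.
Normalising, the posterior is P(urn A | data) = 0.34528, P(urn B | data) = 0.16278, P(urn C | data) = 0.36172, P(urn D | data) = 0.13022.
So P(yellow next | data) = Σ P(yellow next | H) P(H | data) = (2/5)(0.34528) + (0)(0.16278) + (3/7)(0.36172) + (1)(0.13022) = 0.42336.

0.4234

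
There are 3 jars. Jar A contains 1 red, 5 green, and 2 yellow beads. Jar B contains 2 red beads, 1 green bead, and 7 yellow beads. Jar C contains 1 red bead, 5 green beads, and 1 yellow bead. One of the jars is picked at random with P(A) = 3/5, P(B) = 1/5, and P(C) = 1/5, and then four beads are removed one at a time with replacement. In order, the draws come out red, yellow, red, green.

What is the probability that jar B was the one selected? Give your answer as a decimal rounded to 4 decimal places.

For each hypothesis, P(data | H) works out to: P(data | jar A) = (1/8)(2/8)(1/8)(5/8) = 0.0024414; P(data | jar B) = (2/10)(7/10)(2/10)(1/10) = 0.0028; P(data | jar C) = (1/7)(1/7)(1/7)(5/7) = 0.0020825.
The prior-weighted likelihoods are 3/5 · 0.0024414 = 0.0014648, 1/5 · 0.0028 = 0.00056, 1/5 · 0.0020825 = 0.00041649; summing to 0.0024413.
By Bayes' rule, P(jar B | data) = (0.00056) / (0.0024413) = 0.22938.

0.2294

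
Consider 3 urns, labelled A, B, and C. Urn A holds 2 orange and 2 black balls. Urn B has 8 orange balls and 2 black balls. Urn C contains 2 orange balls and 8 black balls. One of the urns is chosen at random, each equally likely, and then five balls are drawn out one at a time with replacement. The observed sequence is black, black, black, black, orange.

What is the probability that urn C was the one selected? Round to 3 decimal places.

0.716

Under each hypothesis, the probability of the observed sequence is: P(data | urn A) = (2/4)(2/4)(2/4)(2/4)(2/4) = 0.03125; P(data | urn B) = (2/10)(2/10)(2/10)(2/10)(8/10) = 0.00128; P(data | urn C) = (8/10)(8/10)(8/10)(8/10)(2/10) = 0.08192.
The prior-weighted likelihoods are 1/3 · 0.03125 = 0.010417, 1/3 · 0.00128 = 0.00042667, 1/3 · 0.08192 = 0.027307; these sum to 0.03815.
Therefore the posterior P(urn C | data) = (0.027307) / (0.03815) = 0.71577.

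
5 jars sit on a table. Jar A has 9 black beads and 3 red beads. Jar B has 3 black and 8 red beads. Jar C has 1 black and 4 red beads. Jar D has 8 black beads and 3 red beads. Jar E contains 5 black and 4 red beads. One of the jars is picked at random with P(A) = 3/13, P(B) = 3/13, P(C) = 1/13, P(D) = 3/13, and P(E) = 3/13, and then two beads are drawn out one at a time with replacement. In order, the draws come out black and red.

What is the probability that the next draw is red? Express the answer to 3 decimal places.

Under each hypothesis, the probability of the observed sequence is: P(data | jar A) = (9/12)(3/12) = 0.1875; P(data | jar B) = (3/11)(8/11) = 0.19835; P(data | jar C) = (1/5)(4/5) = 0.16; P(data | jar D) = (8/11)(3/11) = 0.19835; P(data | jar E) = (5/9)(4/9) = 0.24691.
Weighting by the prior gives 3/13 · 0.1875 = 0.043269, 3/13 · 0.19835 = 0.045772, 1/13 · 0.16 = 0.012308, 3/13 · 0.19835 = 0.045772, 3/13 · 0.24691 = 0.05698; summing to 0.2041.
Dividing through by the total gives posterior P(jar A | data) = 0.212, P(jar B | data) = 0.22426, P(jar C | data) = 0.060302, P(jar D | data) = 0.22426, P(jar E | data) = 0.27917.
Averaging over the posterior, P(red next | data) = (1/4)(0.212) + (8/11)(0.22426) + (4/5)(0.060302) + (3/11)(0.22426) + (4/9)(0.27917) = 0.44958.

0.450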